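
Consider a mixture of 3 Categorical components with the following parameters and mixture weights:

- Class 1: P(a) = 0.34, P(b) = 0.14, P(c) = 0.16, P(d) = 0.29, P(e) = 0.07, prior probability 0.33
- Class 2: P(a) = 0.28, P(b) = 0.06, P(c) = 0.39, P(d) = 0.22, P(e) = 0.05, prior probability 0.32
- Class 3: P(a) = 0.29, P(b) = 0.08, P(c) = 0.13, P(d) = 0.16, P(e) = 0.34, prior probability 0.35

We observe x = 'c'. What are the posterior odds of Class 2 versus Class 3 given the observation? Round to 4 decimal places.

Since P(k|x) ∝ P(Z=k) f_k(x), the posterior odds are P(Z=i) f_i(x) / (P(Z=j) f_j(x)).
Component likelihoods at x = 'c':
  L_1 = P(c | comp) = 0.16
  L_2 = P(c | comp) = 0.39
  L_3 = P(c | comp) = 0.13
0.1248 / 0.0455 ≈ 2.7429

2.7429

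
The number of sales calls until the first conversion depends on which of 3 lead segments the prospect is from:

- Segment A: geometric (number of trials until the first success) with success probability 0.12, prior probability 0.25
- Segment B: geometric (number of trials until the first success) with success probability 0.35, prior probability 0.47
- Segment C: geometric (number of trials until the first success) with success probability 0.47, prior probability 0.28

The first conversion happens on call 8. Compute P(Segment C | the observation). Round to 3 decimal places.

By Bayes' theorem, P(k | x) = π_k f_k(x) / Σ_j π_j f_j(x).
Component likelihoods at x = 8:
  L_A = 0.12·(1−0.12)^7 = 0.12·0.408676 = 0.0490411
  L_B = 0.35·(1−0.35)^7 = 0.35·0.0490223 = 0.0171578
  L_C = 0.47·(1−0.47)^7 = 0.47·0.0117471 = 0.00552114
Prior × likelihood for each component:
  π_A·L_A = 0.25 × 0.0490411 = 0.0122603
  π_B·L_B = 0.47 × 0.0171578 = 0.00806416
  π_C·L_C = 0.28 × 0.00552114 = 0.00154592
Sum: 0.0122603 + 0.00806416 + 0.00154592 = 0.0218704
P(Segment C | the observation) = 0.00154592 / 0.0218704 ≈ 0.071

0.071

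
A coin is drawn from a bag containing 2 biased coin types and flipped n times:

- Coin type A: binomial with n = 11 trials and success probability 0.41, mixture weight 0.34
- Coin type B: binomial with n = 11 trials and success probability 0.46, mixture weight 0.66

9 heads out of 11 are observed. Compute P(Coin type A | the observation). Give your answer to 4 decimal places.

P(component k | x) = π_k·f_k(x) / marginal(x), where marginal(x) = Σ_j π_j·f_j(x).
Component likelihoods at x = 9 heads out of 11:
  L_A = 0.00626789
  L_B = 0.0147901
Unnormalised posteriors:
  π_A·L_A = 0.34 × 0.00626789 = 0.00213108
  π_B·L_B = 0.66 × 0.0147901 = 0.00976146
Denominator: 0.00213108 + 0.00976146 = 0.0118925
P(Coin type A | data) = 0.00213108 / 0.0118925 ≈ 0.1792

0.1792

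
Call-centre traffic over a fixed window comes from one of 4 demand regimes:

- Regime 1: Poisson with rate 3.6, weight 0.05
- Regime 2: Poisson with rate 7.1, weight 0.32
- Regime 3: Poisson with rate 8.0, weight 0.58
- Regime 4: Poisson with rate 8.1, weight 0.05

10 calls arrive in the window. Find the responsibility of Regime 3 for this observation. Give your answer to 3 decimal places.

The responsibility of component k is w_k f_k(x) divided by Σ_j w_j f_j(x).
Poisson probabilities:
  L_1 = 0.00275297
  L_2 = 0.0740167
  L_3 = 0.0992615
  L_4 = 0.101696
Prior × likelihood for each component:
  w_1·L_1 = 0.05 × 0.00275297 = 0.000137649
  w_2·L_2 = 0.32 × 0.0740167 = 0.0236853
  w_3·L_3 = 0.58 × 0.0992615 = 0.0575717
  w_4·L_4 = 0.05 × 0.101696 = 0.00508478
Sum: 0.000137649 + 0.0236853 + 0.0575717 + 0.00508478 = 0.0864795
P(Regime 3 | data) ≈ 0.666

0.666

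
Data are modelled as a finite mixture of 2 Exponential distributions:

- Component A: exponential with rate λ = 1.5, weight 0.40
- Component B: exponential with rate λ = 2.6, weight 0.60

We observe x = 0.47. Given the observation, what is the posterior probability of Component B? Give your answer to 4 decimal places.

0.6079

Apply Bayes' rule: the posterior for each component is proportional to its prior times its likelihood at x.
Exponential densities:
  L_A = 1.5·e^(−1.5·0.47) = 1.5·e^(−0.7050) = 0.741163
  L_B = 2.6·e^(−2.6·0.47) = 2.6·e^(−1.2220) = 0.766065
Prior × likelihood for each component:
  π_A·L_A = 0.40 × 0.741163 = 0.296465
  π_B·L_B = 0.60 × 0.766065 = 0.459639
Evidence: 0.296465 + 0.459639 = 0.756104
So the posterior for Component B is 0.459639 / 0.756104 ≈ 0.6079.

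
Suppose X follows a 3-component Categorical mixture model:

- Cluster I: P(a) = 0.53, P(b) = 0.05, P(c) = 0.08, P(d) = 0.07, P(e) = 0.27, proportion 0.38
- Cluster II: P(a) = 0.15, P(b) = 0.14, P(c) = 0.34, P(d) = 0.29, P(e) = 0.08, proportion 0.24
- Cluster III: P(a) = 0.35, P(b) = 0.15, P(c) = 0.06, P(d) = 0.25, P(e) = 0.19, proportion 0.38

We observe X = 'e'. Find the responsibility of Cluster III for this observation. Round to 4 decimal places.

By Bayes' theorem, P(k | x) = π_k f_k(x) / Σ_j π_j f_j(x).
Evaluate each component's likelihood at the observed value:
  f_I = P(e | comp) = 0.27
  f_II = P(e | comp) = 0.08
  f_III = P(e | comp) = 0.19
Prior × likelihood for each component:
  π_I·f_I = 0.38 × 0.27 = 0.1026
  π_II·f_II = 0.24 × 0.08 = 0.0192
  π_III·f_III = 0.38 × 0.19 = 0.0722
Marginal: 0.1026 + 0.0192 + 0.0722 = 0.194
P(Cluster III | 'e') = 0.0722 / 0.194 ≈ 0.3722

0.3722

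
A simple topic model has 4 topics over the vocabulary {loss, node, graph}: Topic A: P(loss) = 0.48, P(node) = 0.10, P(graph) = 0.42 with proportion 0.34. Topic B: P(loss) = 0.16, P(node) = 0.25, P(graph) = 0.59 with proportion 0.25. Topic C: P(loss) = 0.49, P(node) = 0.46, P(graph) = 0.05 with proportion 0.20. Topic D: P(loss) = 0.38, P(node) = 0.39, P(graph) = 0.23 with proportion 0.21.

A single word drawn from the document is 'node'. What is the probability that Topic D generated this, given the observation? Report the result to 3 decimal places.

0.303

Posterior ∝ prior × likelihood, so P(k | x) ∝ P(Z=k) f_k(x); normalise over all components.
Evaluate each component's likelihood at the observed value:
  f_A = 0.1
  f_B = 0.25
  f_C = 0.46
  f_D = 0.39
Prior × likelihood for each component:
  P(Z=A)·f_A = 0.34 × 0.1 = 0.034
  P(Z=B)·f_B = 0.25 × 0.25 = 0.0625
  P(Z=C)·f_C = 0.20 × 0.46 = 0.092
  P(Z=D)·f_D = 0.21 × 0.39 = 0.0819
Denominator: 0.034 + 0.0625 + 0.092 + 0.0819 = 0.2704
So the posterior for Topic D is 0.0819 / 0.2704 ≈ 0.303.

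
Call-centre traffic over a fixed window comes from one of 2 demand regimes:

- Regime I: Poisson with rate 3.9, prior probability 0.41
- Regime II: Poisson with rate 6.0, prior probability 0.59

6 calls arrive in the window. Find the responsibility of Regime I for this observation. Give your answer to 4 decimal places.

0.2997

Apply Bayes' rule: the posterior for each component is proportional to its prior times its likelihood at x.
Evaluate each component's likelihood at the observed value:
  p_I = e^(−3.9)·3.9^6/6! = 0.0989251
  p_II = e^(−6.0)·6.0^6/6! = 0.160623
Weight by the priors:
  π_I·p_I = 0.41 × 0.0989251 = 0.0405593
  π_II·p_II = 0.59 × 0.160623 = 0.0947677
Marginal: 0.0405593 + 0.0947677 = 0.135327
P(Regime I | data) = 0.0405593 / 0.135327 ≈ 0.2997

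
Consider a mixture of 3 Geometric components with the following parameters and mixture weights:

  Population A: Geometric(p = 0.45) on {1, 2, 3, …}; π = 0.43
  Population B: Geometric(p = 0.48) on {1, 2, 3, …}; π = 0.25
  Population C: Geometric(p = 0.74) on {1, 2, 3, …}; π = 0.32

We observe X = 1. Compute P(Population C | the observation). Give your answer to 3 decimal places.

0.430

P(component k | x) = P(Z=k)·f_k(x) / marginal(x), where marginal(x) = Σ_j P(Z=j)·f_j(x).
Component likelihoods at x = 1:
  L_A = 0.45·(1−0.45)^0 = 0.45·1 = 0.45
  L_B = 0.48·(1−0.48)^0 = 0.48·1 = 0.48
  L_C = 0.74·(1−0.74)^0 = 0.74·1 = 0.74
Prior × likelihood for each component:
  P(Z=A)·L_A = 0.43 × 0.45 = 0.1935
  P(Z=B)·L_B = 0.25 × 0.48 = 0.12
  P(Z=C)·L_C = 0.32 × 0.74 = 0.2368
Normaliser: 0.1935 + 0.12 + 0.2368 = 0.5503
P(Population C | 1) ≈ 0.430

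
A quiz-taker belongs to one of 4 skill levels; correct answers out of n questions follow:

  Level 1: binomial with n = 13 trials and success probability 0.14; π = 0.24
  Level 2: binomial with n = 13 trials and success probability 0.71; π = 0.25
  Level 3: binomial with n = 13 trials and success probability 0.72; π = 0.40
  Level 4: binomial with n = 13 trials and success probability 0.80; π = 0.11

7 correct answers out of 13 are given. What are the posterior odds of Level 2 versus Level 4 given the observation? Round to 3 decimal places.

9.161

Posterior odds = (π_i f_i(x)) / (π_j f_j(x)); the normalising sum cancels.
Component likelihoods at x = 7 correct answers out of 13:
  p_1 = C(13,7)·0.14^7·0.86^6 = 1716·1.05414e-06·0.404567 = 0.00073182
  p_2 = C(13,7)·0.71^7·0.29^6 = 1716·0.0909512·0.000594823 = 0.0928354
  p_3 = C(13,7)·0.72^7·0.28^6 = 1716·0.100306·0.00048189 = 0.0829455
  p_4 = C(13,7)·0.80^7·0.20^6 = 1716·0.209715·6.4e-05 = 0.0230318
Odds = (0.25/0.11) × (0.0928354/0.0230318) = 2.27273 × 4.03076 ≈ 9.161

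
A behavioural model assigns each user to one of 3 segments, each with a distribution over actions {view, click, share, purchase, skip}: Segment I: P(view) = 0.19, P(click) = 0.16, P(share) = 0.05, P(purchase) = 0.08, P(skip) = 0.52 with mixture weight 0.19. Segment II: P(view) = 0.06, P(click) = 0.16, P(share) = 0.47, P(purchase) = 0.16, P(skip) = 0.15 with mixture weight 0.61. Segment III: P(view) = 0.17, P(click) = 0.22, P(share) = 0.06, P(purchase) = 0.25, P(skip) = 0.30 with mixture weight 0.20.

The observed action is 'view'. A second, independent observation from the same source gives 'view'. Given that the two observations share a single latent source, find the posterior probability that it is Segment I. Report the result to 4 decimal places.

0.4624

By Bayes' theorem, P(k | x) = π_k f_k(x) / Σ_j π_j f_j(x).
Since both observations come from the same component, the likelihood for component k is f_k(x₁)·f_k(x₂).
  L_I = [P(view | comp) = 0.19] × [0.19] = 0.0361
  L_II = [P(view | comp) = 0.06] × [0.06] = 0.0036
  L_III = [P(view | comp) = 0.17] × [0.17] = 0.0289
Unnormalised posteriors:
  π_I·L_I = 0.19 × 0.0361 = 0.006859
  π_II·L_II = 0.61 × 0.0036 = 0.002196
  π_III·L_III = 0.20 × 0.0289 = 0.00578
Denominator: 0.006859 + 0.002196 + 0.00578 = 0.014835
Responsibility of Segment I: 0.006859 / 0.014835 ≈ 0.4624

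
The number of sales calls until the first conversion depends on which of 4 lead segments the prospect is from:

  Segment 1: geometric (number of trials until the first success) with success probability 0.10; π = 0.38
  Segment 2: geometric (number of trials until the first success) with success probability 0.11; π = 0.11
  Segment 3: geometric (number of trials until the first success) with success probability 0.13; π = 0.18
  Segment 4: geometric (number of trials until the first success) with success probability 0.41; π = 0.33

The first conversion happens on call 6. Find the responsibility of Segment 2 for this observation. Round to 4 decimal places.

0.1337

Apply Bayes' rule: the posterior for each component is proportional to its prior times its likelihood at x.
Component likelihoods at x = 6:
  p_1 = 0.059049
  p_2 = 0.0614247
  p_3 = 0.0647947
  p_4 = 0.0293119
Prior × likelihood for each component:
  π_1·p_1 = 0.38 × 0.059049 = 0.0224386
  π_2·p_2 = 0.11 × 0.0614247 = 0.00675671
  π_3·p_3 = 0.18 × 0.0647947 = 0.011663
  π_4·p_4 = 0.33 × 0.0293119 = 0.00967293
Normaliser: 0.0224386 + 0.00675671 + 0.011663 + 0.00967293 = 0.0505313
Responsibility of Segment 2: 0.00675671 / 0.0505313 ≈ 0.1337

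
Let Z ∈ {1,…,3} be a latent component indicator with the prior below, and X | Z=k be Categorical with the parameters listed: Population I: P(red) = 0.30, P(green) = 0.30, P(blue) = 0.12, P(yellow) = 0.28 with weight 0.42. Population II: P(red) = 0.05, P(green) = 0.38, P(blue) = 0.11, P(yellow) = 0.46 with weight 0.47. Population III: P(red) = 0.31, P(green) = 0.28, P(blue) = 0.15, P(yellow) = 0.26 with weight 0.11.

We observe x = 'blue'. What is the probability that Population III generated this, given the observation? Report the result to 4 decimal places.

0.1391

Apply Bayes' rule: the posterior for each component is proportional to its prior times its likelihood at x.
Categorical probabilities:
  f_I = P(blue | comp) = 0.12
  f_II = P(blue | comp) = 0.11
  f_III = P(blue | comp) = 0.15
Prior × likelihood for each component:
  w_I·f_I = 0.42 × 0.12 = 0.0504
  w_II·f_II = 0.47 × 0.11 = 0.0517
  w_III·f_III = 0.11 × 0.15 = 0.0165
Sum: 0.0504 + 0.0517 + 0.0165 = 0.1186
So the posterior for Population III is 0.0165 / 0.1186 ≈ 0.1391.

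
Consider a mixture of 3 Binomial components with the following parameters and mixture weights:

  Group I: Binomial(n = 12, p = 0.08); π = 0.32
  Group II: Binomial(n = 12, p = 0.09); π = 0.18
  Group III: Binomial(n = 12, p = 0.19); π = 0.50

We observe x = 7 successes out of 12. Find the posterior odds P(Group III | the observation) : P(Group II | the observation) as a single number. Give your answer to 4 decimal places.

Only the two components matter; the odds are (π_i f_i(x)) / (π_j f_j(x)).
Evaluate each component's likelihood at the observed value:
  L_I = 1.0947e-05
  L_II = 2.3639e-05
  L_III = 0.00246846
0.00123423 / 4.25503e-06 ≈ 290.0636

290.0636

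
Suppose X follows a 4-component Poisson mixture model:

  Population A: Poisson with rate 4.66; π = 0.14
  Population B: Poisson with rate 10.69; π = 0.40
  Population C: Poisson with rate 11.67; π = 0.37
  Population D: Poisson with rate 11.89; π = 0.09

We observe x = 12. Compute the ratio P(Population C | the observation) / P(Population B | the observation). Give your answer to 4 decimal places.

Only the two components matter; the odds are (P(Z=i) f_i(x)) / (P(Z=j) f_j(x)).
Poisson probabilities:
  L_A = e^(−4.66)·4.66^12/12! = 0.00207244
  L_B = e^(−10.69)·10.69^12/12! = 0.105874
  L_C = e^(−11.67)·11.67^12/12! = 0.11384
  L_D = e^(−11.89)·11.89^12/12! = 0.11431
Odds = (0.37/0.40) × (0.11384/0.105874) = 0.925 × 1.07525 ≈ 0.9946

0.9946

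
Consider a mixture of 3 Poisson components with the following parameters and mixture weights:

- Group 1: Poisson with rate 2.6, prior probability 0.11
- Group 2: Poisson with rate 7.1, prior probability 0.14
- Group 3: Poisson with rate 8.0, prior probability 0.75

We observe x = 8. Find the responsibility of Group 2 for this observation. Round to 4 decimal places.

P(component k | x) = π_k·f_k(x) / marginal(x), where marginal(x) = Σ_j π_j·f_j(x).
Component likelihoods at x = 8:
  p_1 = 0.00384681
  p_2 = 0.132146
  p_3 = 0.139587
Multiply by the mixture weights:
  π_1·p_1 = 0.11 × 0.00384681 = 0.000423149
  π_2·p_2 = 0.14 × 0.132146 = 0.0185005
  π_3·p_3 = 0.75 × 0.139587 = 0.10469
Denominator: 0.000423149 + 0.0185005 + 0.10469 = 0.123614
Responsibility of Group 2: 0.0185005 / 0.123614 ≈ 0.1497

0.1497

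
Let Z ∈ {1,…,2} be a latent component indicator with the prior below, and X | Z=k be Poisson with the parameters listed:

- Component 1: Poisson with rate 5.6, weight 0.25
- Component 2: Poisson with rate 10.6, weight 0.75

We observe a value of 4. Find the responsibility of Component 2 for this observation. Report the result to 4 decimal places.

P(component k | x) = π_k·f_k(x) / marginal(x), where marginal(x) = Σ_j π_j·f_j(x).
Evaluate each component's likelihood at the observed value:
  L_1 = 0.151528
  L_2 = 0.0131066
Multiply by the mixture weights:
  π_1·L_1 = 0.25 × 0.151528 = 0.0378819
  π_2·L_2 = 0.75 × 0.0131066 = 0.00982997
Marginal: 0.0378819 + 0.00982997 = 0.0477119
So the posterior for Component 2 is 0.00982997 / 0.0477119 ≈ 0.2060.

0.2060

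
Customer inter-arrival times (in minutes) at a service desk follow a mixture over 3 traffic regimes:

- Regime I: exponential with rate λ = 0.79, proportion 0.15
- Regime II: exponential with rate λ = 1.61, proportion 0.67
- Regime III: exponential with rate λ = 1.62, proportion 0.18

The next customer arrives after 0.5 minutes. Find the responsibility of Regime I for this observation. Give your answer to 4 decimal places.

0.1154

Apply Bayes' rule: the posterior for each component is proportional to its prior times its likelihood at x.
Component likelihoods at x = 0.5 minutes:
  f_I = 0.532207
  f_II = 0.719812
  f_III = 0.72067
Multiply by the mixture weights:
  π_I·f_I = 0.15 × 0.532207 = 0.0798311
  π_II·f_II = 0.67 × 0.719812 = 0.482274
  π_III·f_III = 0.18 × 0.72067 = 0.129721
Normaliser: 0.0798311 + 0.482274 + 0.129721 = 0.691825
Responsibility of Regime I: 0.0798311 / 0.691825 ≈ 0.1154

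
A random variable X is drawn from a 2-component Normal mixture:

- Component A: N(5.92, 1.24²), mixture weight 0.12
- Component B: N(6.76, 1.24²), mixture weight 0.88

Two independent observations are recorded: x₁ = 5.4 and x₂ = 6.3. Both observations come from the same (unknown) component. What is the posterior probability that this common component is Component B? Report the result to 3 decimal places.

0.811

By Bayes' theorem, P(k | x) = P(Z=k) f_k(x) / Σ_j P(Z=j) f_j(x).
Since both observations come from the same component, the likelihood for component k is f_k(x₁)·f_k(x₂).
  L_A = [(1/(1.24·√(2π)))·exp(−(5.4−5.92)²/(2·1.24²)) = 0.321728·exp(-0.08793) = 0.294646] × [0.30697] = 0.0904475
  L_B = [(1/(1.24·√(2π)))·exp(−(5.4−6.76)²/(2·1.24²)) = 0.321728·exp(-0.60146) = 0.176311] × [0.300334] = 0.0529522
Prior × likelihood for each component:
  P(Z=A)·L_A = 0.12 × 0.0904475 = 0.0108537
  P(Z=B)·L_B = 0.88 × 0.0529522 = 0.046598
Denominator: 0.0108537 + 0.046598 = 0.0574517
P(Component B | x₁, x₂) = 0.046598 / 0.0574517 ≈ 0.811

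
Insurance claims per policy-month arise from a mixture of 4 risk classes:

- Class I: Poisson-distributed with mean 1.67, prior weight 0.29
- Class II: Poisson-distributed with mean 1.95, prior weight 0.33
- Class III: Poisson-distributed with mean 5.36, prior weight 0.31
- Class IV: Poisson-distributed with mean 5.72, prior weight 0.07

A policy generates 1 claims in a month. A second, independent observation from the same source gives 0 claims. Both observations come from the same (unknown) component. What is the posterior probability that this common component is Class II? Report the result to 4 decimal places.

Apply Bayes' rule: the posterior for each component is proportional to its prior times its likelihood at x.
Since both observations come from the same component, the likelihood for component k is f_k(x₁)·f_k(x₂).
  f_I = [e^(−1.67)·1.67^1/1! = 0.314373] × [0.188247] = 0.0591797
  f_II = [e^(−1.95)·1.95^1/1! = 0.277434] × [0.142274] = 0.0394717
  f_III = [e^(−5.36)·5.36^1/1! = 0.0251969] × [0.00470091] = 0.000118448
  f_IV = [e^(−5.72)·5.72^1/1! = 0.0187599] × [0.00327971] = 6.15272e-05
Prior × likelihood for each component:
  π_I·f_I = 0.29 × 0.0591797 = 0.0171621
  π_II·f_II = 0.33 × 0.0394717 = 0.0130257
  π_III·f_III = 0.31 × 0.000118448 = 3.67189e-05
  π_IV·f_IV = 0.07 × 6.15272e-05 = 4.3069e-06
Sum: 0.0171621 + 0.0130257 + 3.67189e-05 + 4.3069e-06 = 0.0302288
P(Class II | data) = 0.0130257 / 0.0302288 ≈ 0.4309

0.4309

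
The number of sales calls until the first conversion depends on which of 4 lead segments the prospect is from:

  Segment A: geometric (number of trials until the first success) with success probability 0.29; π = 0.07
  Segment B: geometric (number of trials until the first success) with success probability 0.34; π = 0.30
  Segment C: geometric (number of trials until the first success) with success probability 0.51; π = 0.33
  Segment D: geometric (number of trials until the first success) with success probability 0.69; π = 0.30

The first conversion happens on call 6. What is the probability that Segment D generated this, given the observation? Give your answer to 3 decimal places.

P(component k | x) = w_k·f_k(x) / marginal(x), where marginal(x) = Σ_j w_j·f_j(x).
Geometric probabilities:
  p_A = 0.29·(1−0.29)^5 = 0.29·0.180423 = 0.0523227
  p_B = 0.34·(1−0.34)^5 = 0.34·0.125233 = 0.0425793
  p_C = 0.51·(1−0.51)^5 = 0.51·0.0282475 = 0.0144062
  p_D = 0.69·(1−0.69)^5 = 0.69·0.00286292 = 0.00197541
Multiply by the mixture weights:
  w_A·p_A = 0.07 × 0.0523227 = 0.00366259
  w_B·p_B = 0.30 × 0.0425793 = 0.0127738
  w_C·p_C = 0.33 × 0.0144062 = 0.00475406
  w_D·p_D = 0.30 × 0.00197541 = 0.000592623
Sum: 0.00366259 + 0.0127738 + 0.00475406 + 0.000592623 = 0.0217831
So the posterior for Segment D is 0.000592623 / 0.0217831 ≈ 0.027.

0.027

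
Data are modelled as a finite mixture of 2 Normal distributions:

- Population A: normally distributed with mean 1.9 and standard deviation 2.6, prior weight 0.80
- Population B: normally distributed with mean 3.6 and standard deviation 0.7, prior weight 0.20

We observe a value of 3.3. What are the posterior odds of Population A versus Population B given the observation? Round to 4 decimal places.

Since P(k|x) ∝ π_k f_k(x), the posterior odds are π_i f_i(x) / (π_j f_j(x)).
Normal densities:
  f_A = (1/(2.6·√(2π)))·exp(−(3.3−1.9)²/(2·2.6²)) = 0.153439·exp(-0.14497) = 0.132732
  f_B = (1/(0.7·√(2π)))·exp(−(3.3−3.6)²/(2·0.7²)) = 0.569918·exp(-0.09184) = 0.51991
Posterior odds = (π_A·f_A) / (π_B·f_B) = (0.80·0.132732) / (0.20·0.51991) = 0.106186 / 0.103982 ≈ 1.0212

1.0212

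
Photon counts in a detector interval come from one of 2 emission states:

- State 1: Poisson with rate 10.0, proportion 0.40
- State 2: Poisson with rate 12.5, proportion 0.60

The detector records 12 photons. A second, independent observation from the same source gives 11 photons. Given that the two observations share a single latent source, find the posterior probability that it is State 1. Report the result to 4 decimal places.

0.3687

P(component k | x) = w_k·f_k(x) / marginal(x), where marginal(x) = Σ_j w_j·f_j(x).
Since both observations come from the same component, the likelihood for component k is f_k(x₁)·f_k(x₂).
  p_1 = [e^(−10.0)·10.0^12/12! = 0.0947803] × [0.113736] = 0.01078
  p_2 = [e^(−12.5)·12.5^12/12! = 0.113215] × [0.108686] = 0.0123048
Weight by the priors:
  w_1·p_1 = 0.40 × 0.01078 = 0.00431199
  w_2·p_2 = 0.60 × 0.0123048 = 0.0073829
Normaliser: 0.00431199 + 0.0073829 = 0.0116949
P(State 1 | x₁, x₂) ≈ 0.3687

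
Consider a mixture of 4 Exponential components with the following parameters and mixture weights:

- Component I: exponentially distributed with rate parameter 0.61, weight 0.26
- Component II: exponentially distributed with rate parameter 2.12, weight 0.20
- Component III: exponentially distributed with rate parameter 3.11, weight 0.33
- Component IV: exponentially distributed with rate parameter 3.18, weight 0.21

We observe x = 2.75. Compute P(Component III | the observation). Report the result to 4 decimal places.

Apply Bayes' rule: the posterior for each component is proportional to its prior times its likelihood at x.
Component likelihoods at x = 2.75:
  f_I = 0.61·e^(−0.61·2.75) = 0.61·e^(−1.6775) = 0.113973
  f_II = 2.12·e^(−2.12·2.75) = 2.12·e^(−5.8300) = 0.00622872
  f_III = 3.11·e^(−3.11·2.75) = 3.11·e^(−8.5525) = 0.000600422
  f_IV = 3.18·e^(−3.18·2.75) = 3.18·e^(−8.7450) = 0.000506433
Multiply by the mixture weights:
  π_I·f_I = 0.26 × 0.113973 = 0.0296329
  π_II·f_II = 0.20 × 0.00622872 = 0.00124574
  π_III·f_III = 0.33 × 0.000600422 = 0.000198139
  π_IV·f_IV = 0.21 × 0.000506433 = 0.000106351
Normaliser: 0.0296329 + 0.00124574 + 0.000198139 + 0.000106351 = 0.0311831
So the posterior for Component III is 0.000198139 / 0.0311831 ≈ 0.0064.

0.0064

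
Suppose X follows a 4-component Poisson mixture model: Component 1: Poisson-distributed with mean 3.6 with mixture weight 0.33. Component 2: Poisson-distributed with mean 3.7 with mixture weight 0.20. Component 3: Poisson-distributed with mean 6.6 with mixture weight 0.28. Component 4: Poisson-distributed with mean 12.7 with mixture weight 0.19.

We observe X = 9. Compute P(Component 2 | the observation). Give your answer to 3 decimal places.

P(component k | x) = w_k·f_k(x) / marginal(x), where marginal(x) = Σ_j w_j·f_j(x).
Evaluate each component's likelihood at the observed value:
  f_1 = e^(−3.6)·3.6^9/9! = 0.00764715
  f_2 = e^(−3.7)·3.7^9/9! = 0.00885448
  f_3 = e^(−6.6)·6.6^9/9! = 0.0890818
  f_4 = e^(−12.7)·12.7^9/9! = 0.0722654
Unnormalised posteriors:
  w_1·f_1 = 0.33 × 0.00764715 = 0.00252356
  w_2·f_2 = 0.20 × 0.00885448 = 0.0017709
  w_3·f_3 = 0.28 × 0.0890818 = 0.0249429
  w_4·f_4 = 0.19 × 0.0722654 = 0.0137304
Normaliser: 0.00252356 + 0.0017709 + 0.0249429 + 0.0137304 = 0.0429678
Responsibility of Component 2: 0.0017709 / 0.0429678 ≈ 0.041

0.041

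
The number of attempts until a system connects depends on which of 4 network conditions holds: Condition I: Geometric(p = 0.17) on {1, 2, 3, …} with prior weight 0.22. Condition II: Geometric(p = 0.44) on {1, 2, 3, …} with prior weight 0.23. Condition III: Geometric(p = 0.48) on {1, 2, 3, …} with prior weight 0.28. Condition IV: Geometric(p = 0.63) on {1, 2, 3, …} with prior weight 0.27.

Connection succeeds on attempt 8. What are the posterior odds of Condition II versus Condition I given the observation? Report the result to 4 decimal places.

Only the two components matter; the odds are (w_i f_i(x)) / (w_j f_j(x)).
Evaluate each component's likelihood at the observed value:
  f_I = 0.17·(1−0.17)^7 = 0.17·0.271361 = 0.0461313
  f_II = 0.44·(1−0.44)^7 = 0.44·0.0172709 = 0.00759922
  f_III = 0.48·(1−0.48)^7 = 0.48·0.0102807 = 0.00493474
  f_IV = 0.63·(1−0.63)^7 = 0.63·0.000949319 = 0.000598071
0.00174782 / 0.0101489 ≈ 0.1722

0.1722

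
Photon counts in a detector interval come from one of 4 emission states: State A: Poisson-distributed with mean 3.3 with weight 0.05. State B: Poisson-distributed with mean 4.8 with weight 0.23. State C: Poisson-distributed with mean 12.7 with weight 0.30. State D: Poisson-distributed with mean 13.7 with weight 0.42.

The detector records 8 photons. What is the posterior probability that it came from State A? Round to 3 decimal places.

0.015

Posterior ∝ prior × likelihood, so P(k | x) ∝ w_k f_k(x); normalise over all components.
Evaluate each component's likelihood at the observed value:
  f_A = e^(−3.3)·3.3^8/8! = 0.0128653
  f_B = e^(−4.8)·4.8^8/8! = 0.057517
  f_C = e^(−12.7)·12.7^8/8! = 0.0512117
  f_D = e^(−13.7)·13.7^8/8! = 0.0345469
Weight by the priors:
  w_A·f_A = 0.05 × 0.0128653 = 0.000643264
  w_B·f_B = 0.23 × 0.057517 = 0.0132289
  w_C·f_C = 0.30 × 0.0512117 = 0.0153635
  w_D·f_D = 0.42 × 0.0345469 = 0.0145097
Sum: 0.000643264 + 0.0132289 + 0.0153635 + 0.0145097 = 0.0437454
Responsibility of State A: 0.000643264 / 0.0437454 ≈ 0.015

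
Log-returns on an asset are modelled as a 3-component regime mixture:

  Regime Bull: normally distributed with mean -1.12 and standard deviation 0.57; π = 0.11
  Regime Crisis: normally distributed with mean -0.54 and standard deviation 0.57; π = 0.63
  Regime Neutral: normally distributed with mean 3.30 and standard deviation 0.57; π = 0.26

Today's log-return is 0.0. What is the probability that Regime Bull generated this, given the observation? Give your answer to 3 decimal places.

The responsibility of component k is P(Z=k) f_k(x) divided by Σ_j P(Z=j) f_j(x).
Evaluate each component's likelihood at the observed value:
  L_Bull = (1/(0.57·√(2π)))·exp(−(0.0−-1.12)²/(2·0.57²)) = 0.699899·exp(-1.93044) = 0.101544
  L_Crisis = (1/(0.57·√(2π)))·exp(−(0.0−-0.54)²/(2·0.57²)) = 0.699899·exp(-0.44875) = 0.446832
  L_Neutral = (1/(0.57·√(2π)))·exp(−(0.0−3.30)²/(2·0.57²)) = 0.699899·exp(-16.75900) = 3.68717e-08
Weight by the priors:
  P(Z=Bull)·L_Bull = 0.11 × 0.101544 = 0.0111699
  P(Z=Crisis)·L_Crisis = 0.63 × 0.446832 = 0.281504
  P(Z=Neutral)·L_Neutral = 0.26 × 3.68717e-08 = 9.58663e-09
Marginal: 0.0111699 + 0.281504 + 9.58663e-09 = 0.292674
So the posterior for Regime Bull is 0.0111699 / 0.292674 ≈ 0.038.

0.038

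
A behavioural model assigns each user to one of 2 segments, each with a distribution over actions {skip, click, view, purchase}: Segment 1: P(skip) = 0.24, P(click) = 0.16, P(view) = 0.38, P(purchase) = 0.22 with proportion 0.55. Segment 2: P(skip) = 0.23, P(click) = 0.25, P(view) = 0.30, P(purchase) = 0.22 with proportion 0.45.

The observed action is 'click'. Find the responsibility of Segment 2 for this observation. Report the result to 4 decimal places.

The responsibility of component k is π_k f_k(x) divided by Σ_j π_j f_j(x).
Categorical probabilities:
  f_1 = P(click | comp) = 0.16
  f_2 = P(click | comp) = 0.25
Prior × likelihood for each component:
  π_1·f_1 = 0.55 × 0.16 = 0.088
  π_2·f_2 = 0.45 × 0.25 = 0.1125
Sum: 0.088 + 0.1125 = 0.2005
So the posterior for Segment 2 is 0.1125 / 0.2005 ≈ 0.5611.

0.5611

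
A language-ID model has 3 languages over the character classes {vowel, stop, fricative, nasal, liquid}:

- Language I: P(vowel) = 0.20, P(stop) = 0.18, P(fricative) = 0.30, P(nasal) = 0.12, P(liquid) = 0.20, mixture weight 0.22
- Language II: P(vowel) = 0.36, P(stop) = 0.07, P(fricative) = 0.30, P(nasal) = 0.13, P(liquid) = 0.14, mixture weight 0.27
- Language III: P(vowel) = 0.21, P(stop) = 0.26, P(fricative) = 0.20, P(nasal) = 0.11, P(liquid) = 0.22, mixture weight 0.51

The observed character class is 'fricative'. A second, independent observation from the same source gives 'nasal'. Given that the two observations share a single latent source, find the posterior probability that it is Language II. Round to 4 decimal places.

0.3549

P(component k | x) = w_k·f_k(x) / marginal(x), where marginal(x) = Σ_j w_j·f_j(x).
Since both observations come from the same component, the likelihood for component k is f_k(x₁)·f_k(x₂).
  f_I = [0.3] × [0.12] = 0.036
  f_II = [0.3] × [0.13] = 0.039
  f_III = [0.2] × [0.11] = 0.022
Prior × likelihood for each component:
  w_I·f_I = 0.22 × 0.036 = 0.00792
  w_II·f_II = 0.27 × 0.039 = 0.01053
  w_III·f_III = 0.51 × 0.022 = 0.01122
Sum: 0.00792 + 0.01053 + 0.01122 = 0.02967
So the posterior for Language II is 0.01053 / 0.02967 ≈ 0.3549.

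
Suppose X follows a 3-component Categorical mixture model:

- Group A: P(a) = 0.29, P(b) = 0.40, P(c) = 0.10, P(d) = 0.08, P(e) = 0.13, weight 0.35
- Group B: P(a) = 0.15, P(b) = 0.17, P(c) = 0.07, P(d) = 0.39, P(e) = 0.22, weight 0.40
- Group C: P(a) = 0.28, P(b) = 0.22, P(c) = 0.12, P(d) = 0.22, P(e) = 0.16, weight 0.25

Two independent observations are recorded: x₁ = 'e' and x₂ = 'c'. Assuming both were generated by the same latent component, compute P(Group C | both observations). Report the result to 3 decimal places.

By Bayes' theorem, P(k | x) = w_k f_k(x) / Σ_j w_j f_j(x).
Since both observations come from the same component, the likelihood for component k is f_k(x₁)·f_k(x₂).
  L_A = [P(e | comp) = 0.13] × [0.1] = 0.013
  L_B = [P(e | comp) = 0.22] × [0.07] = 0.0154
  L_C = [P(e | comp) = 0.16] × [0.12] = 0.0192
Unnormalised posteriors:
  w_A·L_A = 0.35 × 0.013 = 0.00455
  w_B·L_B = 0.40 × 0.0154 = 0.00616
  w_C·L_C = 0.25 × 0.0192 = 0.0048
Sum: 0.00455 + 0.00616 + 0.0048 = 0.01551
P(Group C | x) = 0.0048 / 0.01551 ≈ 0.309

0.309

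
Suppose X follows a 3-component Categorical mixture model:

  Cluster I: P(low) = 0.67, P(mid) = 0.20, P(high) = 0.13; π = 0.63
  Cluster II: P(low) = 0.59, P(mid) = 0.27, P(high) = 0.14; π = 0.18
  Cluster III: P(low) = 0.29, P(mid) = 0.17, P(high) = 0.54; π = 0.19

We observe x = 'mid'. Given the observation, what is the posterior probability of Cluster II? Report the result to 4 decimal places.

0.2349

The responsibility of component k is w_k f_k(x) divided by Σ_j w_j f_j(x).
Evaluate each component's likelihood at the observed value:
  p_I = 0.2
  p_II = 0.27
  p_III = 0.17
Multiply by the mixture weights:
  w_I·p_I = 0.63 × 0.2 = 0.126
  w_II·p_II = 0.18 × 0.27 = 0.0486
  w_III·p_III = 0.19 × 0.17 = 0.0323
Normaliser: 0.126 + 0.0486 + 0.0323 = 0.2069
P(Cluster II | data) ≈ 0.2349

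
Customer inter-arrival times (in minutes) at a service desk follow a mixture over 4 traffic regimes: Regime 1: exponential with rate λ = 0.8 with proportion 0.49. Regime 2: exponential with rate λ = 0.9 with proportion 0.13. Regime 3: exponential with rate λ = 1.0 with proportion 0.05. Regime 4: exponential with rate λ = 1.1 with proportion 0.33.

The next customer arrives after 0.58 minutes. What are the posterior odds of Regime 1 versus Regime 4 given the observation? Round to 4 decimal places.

1.2851

The posterior odds equal the prior odds times the likelihood ratio: (P(Z=i)/P(Z=j))·(f_i(x)/f_j(x)).
Exponential densities:
  L_1 = 0.503011
  L_2 = 0.533999
  L_3 = 0.559898
  L_4 = 0.581183
Odds = (0.49/0.33) × (0.503011/0.581183) = 1.48485 × 0.865495 ≈ 1.2851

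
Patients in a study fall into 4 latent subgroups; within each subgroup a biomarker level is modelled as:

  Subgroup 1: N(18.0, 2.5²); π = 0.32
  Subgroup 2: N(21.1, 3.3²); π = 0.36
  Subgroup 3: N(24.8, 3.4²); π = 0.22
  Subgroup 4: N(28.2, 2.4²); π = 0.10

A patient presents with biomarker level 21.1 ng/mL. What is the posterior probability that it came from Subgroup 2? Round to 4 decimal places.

0.5328

By Bayes' theorem, P(k | x) = P(Z=k) f_k(x) / Σ_j P(Z=j) f_j(x).
Normal densities:
  L_1 = 0.0739749
  L_2 = 0.120892
  L_3 = 0.0649043
  L_4 = 0.00209066
Prior × likelihood for each component:
  P(Z=1)·L_1 = 0.32 × 0.0739749 = 0.023672
  P(Z=2)·L_2 = 0.36 × 0.120892 = 0.043521
  P(Z=3)·L_3 = 0.22 × 0.0649043 = 0.0142789
  P(Z=4)·L_4 = 0.10 × 0.00209066 = 0.000209066
Evidence: 0.023672 + 0.043521 + 0.0142789 + 0.000209066 = 0.081681
P(Subgroup 2 | x) ≈ 0.5328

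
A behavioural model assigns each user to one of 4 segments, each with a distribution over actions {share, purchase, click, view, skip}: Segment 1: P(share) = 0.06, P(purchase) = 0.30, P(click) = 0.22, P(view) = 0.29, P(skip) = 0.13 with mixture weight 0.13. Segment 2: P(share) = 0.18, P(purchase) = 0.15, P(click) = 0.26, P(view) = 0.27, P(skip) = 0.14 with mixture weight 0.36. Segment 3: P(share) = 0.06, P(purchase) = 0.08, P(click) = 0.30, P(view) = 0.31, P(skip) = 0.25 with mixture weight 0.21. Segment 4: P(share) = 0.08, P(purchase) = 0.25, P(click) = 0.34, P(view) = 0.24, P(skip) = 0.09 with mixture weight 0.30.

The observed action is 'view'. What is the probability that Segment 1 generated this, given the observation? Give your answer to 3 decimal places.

Apply Bayes' rule: the posterior for each component is proportional to its prior times its likelihood at x.
Evaluate each component's likelihood at the observed value:
  f_1 = P(view | comp) = 0.29
  f_2 = P(view | comp) = 0.27
  f_3 = P(view | comp) = 0.31
  f_4 = P(view | comp) = 0.24
Weight by the priors:
  π_1·f_1 = 0.13 × 0.29 = 0.0377
  π_2·f_2 = 0.36 × 0.27 = 0.0972
  π_3·f_3 = 0.21 × 0.31 = 0.0651
  π_4·f_4 = 0.30 × 0.24 = 0.072
Marginal: 0.0377 + 0.0972 + 0.0651 + 0.072 = 0.272
So the posterior for Segment 1 is 0.0377 / 0.272 ≈ 0.139.

0.139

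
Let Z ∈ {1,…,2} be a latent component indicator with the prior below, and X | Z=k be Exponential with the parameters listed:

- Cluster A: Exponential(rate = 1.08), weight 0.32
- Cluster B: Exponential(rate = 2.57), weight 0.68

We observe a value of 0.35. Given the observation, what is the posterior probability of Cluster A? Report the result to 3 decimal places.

0.250

Apply Bayes' rule: the posterior for each component is proportional to its prior times its likelihood at x.
Exponential densities:
  f_A = 1.08·e^(−1.08·0.35) = 1.08·e^(−0.3780) = 0.740049
  f_B = 2.57·e^(−2.57·0.35) = 2.57·e^(−0.8995) = 1.04541
Unnormalised posteriors:
  π_A·f_A = 0.32 × 0.740049 = 0.236816
  π_B·f_B = 0.68 × 1.04541 = 0.710876
Sum: 0.236816 + 0.710876 = 0.947692
Responsibility of Cluster A: 0.236816 / 0.947692 ≈ 0.250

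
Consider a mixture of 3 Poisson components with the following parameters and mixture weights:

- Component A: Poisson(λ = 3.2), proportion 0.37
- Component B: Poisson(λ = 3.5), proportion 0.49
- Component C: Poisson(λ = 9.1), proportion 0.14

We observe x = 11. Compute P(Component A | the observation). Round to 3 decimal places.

Posterior ∝ prior × likelihood, so P(k | x) ∝ w_k f_k(x); normalise over all components.
Evaluate each component's likelihood at the observed value:
  p_A = 0.000367919
  p_B = 0.000730402
  p_C = 0.0991334
Weight by the priors:
  w_A·p_A = 0.37 × 0.000367919 = 0.00013613
  w_B·p_B = 0.49 × 0.000730402 = 0.000357897
  w_C·p_C = 0.14 × 0.0991334 = 0.0138787
Evidence: 0.00013613 + 0.000357897 + 0.0138787 = 0.0143727
P(Component A | x) ≈ 0.009

0.009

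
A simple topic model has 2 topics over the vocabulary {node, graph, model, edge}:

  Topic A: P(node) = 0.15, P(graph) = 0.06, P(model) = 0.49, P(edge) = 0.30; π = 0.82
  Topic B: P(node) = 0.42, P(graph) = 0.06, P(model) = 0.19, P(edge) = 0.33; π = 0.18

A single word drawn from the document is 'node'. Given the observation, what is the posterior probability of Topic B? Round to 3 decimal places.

0.381

P(component k | x) = w_k·f_k(x) / marginal(x), where marginal(x) = Σ_j w_j·f_j(x).
Component likelihoods at x = 'node':
  f_A = P(node | comp) = 0.15
  f_B = P(node | comp) = 0.42
Prior × likelihood for each component:
  w_A·f_A = 0.82 × 0.15 = 0.123
  w_B·f_B = 0.18 × 0.42 = 0.0756
Denominator: 0.123 + 0.0756 = 0.1986
Responsibility of Topic B: 0.0756 / 0.1986 ≈ 0.381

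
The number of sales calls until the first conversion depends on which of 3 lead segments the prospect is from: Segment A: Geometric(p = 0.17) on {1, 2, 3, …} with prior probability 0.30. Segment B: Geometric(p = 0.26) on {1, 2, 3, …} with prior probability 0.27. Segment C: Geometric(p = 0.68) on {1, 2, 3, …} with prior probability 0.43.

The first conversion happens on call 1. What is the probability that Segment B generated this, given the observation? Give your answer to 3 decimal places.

0.170

Posterior ∝ prior × likelihood, so P(k | x) ∝ π_k f_k(x); normalise over all components.
Evaluate each component's likelihood at the observed value:
  L_A = 0.17
  L_B = 0.26
  L_C = 0.68
Multiply by the mixture weights:
  π_A·L_A = 0.30 × 0.17 = 0.051
  π_B·L_B = 0.27 × 0.26 = 0.0702
  π_C·L_C = 0.43 × 0.68 = 0.2924
Denominator: 0.051 + 0.0702 + 0.2924 = 0.4136
P(Segment B | data) ≈ 0.170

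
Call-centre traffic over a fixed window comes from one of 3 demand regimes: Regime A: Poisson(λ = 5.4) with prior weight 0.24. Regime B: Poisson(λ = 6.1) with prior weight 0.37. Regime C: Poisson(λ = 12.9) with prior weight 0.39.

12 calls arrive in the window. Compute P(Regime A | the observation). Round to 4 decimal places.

The responsibility of component k is π_k f_k(x) divided by Σ_j π_j f_j(x).
Component likelihoods at x = 12 calls:
  L_A = e^(−5.4)·5.4^12/12! = 0.00579693
  L_B = e^(−6.1)·6.1^12/12! = 0.0124287
  L_C = e^(−12.9)·12.9^12/12! = 0.110749
Multiply by the mixture weights:
  π_A·L_A = 0.24 × 0.00579693 = 0.00139126
  π_B·L_B = 0.37 × 0.0124287 = 0.00459861
  π_C·L_C = 0.39 × 0.110749 = 0.0431922
Normaliser: 0.00139126 + 0.00459861 + 0.0431922 = 0.0491821
Responsibility of Regime A: 0.00139126 / 0.0491821 ≈ 0.0283

0.0283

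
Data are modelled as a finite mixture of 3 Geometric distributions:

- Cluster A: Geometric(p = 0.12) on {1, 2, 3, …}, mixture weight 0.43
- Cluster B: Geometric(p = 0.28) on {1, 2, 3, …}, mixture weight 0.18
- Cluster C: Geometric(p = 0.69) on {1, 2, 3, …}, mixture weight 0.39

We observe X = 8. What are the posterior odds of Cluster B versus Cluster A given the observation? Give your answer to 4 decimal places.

0.2397

Only the two components matter; the odds are (P(Z=i) f_i(x)) / (P(Z=j) f_j(x)).
Evaluate each component's likelihood at the observed value:
  p_A = 0.0490411
  p_B = 0.0280857
  p_C = 0.000189837
Posterior odds = (P(Z=B)·p_B) / (P(Z=A)·p_A) = (0.18·0.0280857) / (0.43·0.0490411) = 0.00505543 / 0.0210877 ≈ 0.2397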